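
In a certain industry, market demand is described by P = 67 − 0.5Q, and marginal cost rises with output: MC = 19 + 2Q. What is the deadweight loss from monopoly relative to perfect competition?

DWL = 12.8

Under competition P = MC: 67 − 0.5Q = 19 + 2Q ⇒ Q = 19.2, P = 57.4.
The monopolist equates marginal revenue to marginal cost: 67 − Q = 19 + 2Q, so Q = 16. From demand, P = 59.
CS = ½·(67 − 57.4)·19.2 = 92.16; PS = (57.4·19.2 − 19·19.2 − ½·2·19.2²) = 368.64; TS = 460.8.
CS = ½·(67 − 59)·16 = 64; PS = (59·16 − 19·16 − ½·2·16²) = 384; TS = 448.
DWL = 460.8 − 448 = 12.8.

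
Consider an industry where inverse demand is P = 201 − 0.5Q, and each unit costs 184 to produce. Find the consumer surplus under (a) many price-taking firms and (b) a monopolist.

Perfect competition: P = MC = 184, so 201 − 0.5Q = 184 and Q = 34.
CS = ½·(201 − 184)·34 = 289.
Monopoly sets MR = MC: 201 − Q = 184 ⇒ Q = 17, P = 201 − 0.5·17 = 192.5.
CS = ½·(201 − 192.5)·17 = 72.25.

Competition: CS = 289; Monopoly: CS = 72.25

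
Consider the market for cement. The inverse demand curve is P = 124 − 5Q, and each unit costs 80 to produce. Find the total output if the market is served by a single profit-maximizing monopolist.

The monopolist equates marginal revenue to marginal cost: 124 − 10Q = 80, so Q = 4.4. From demand, P = 102.

Q = 4.4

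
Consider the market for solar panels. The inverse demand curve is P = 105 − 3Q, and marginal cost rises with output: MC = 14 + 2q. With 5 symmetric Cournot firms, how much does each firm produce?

q_i = 4.55

In a 5-firm Cournot equilibrium, symmetry and the first-order condition give q = (105 − 14)/(20) = 4.55. So Q = 22.75 and P = 36.75.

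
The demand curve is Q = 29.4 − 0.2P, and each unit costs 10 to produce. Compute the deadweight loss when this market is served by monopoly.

DWL = 469.225

Inverting demand: P = 147 − 5Q.
Competitive firms price at marginal cost: P = 10, giving Q = 27.4.
Monopoly sets MR = MC: 147 − 10Q = 10 ⇒ Q = 13.7, P = 147 − 5·13.7 = 78.5.
DWL is the triangle between Q = 13.7 and Q = 27.4: ½·(27.4 − 13.7)·(78.5 − 10) = 469.225.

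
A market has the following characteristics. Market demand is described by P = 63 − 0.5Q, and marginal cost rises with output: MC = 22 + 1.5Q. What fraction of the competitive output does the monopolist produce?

Monopoly sets MR = MC: 63 − Q = 22 + 1.5Q ⇒ Q = 16.4, P = 63 − 0.5·16.4 = 54.8.
Competitive equilibrium sets price equal to marginal cost: 63 − 0.5Q = 22 + 1.5Q, so Q = 20.5 and P = 52.75.
Ratio Q_m/Q_c = 16.4/20.5 = 0.8.

Q_m/Q_c = 0.8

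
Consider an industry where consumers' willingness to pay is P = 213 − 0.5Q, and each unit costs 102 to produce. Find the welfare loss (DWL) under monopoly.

DWL = 3080.25

Under competition P = MC = 102, so Q = (213 − 102)/0.5 = 222.
A monopolist chooses Q where MR = MC. MR = 213 − Q; setting this equal to 102 gives Q = 111 and P = 157.5.
DWL is the triangle between Q = 111 and Q = 222: ½·(222 − 111)·(157.5 − 102) = 3080.25.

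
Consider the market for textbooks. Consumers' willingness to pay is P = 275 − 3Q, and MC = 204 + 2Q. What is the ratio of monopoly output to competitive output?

Q_m/Q_c = 0.625

A monopolist chooses Q where MR = MC. MR = 275 − 6Q; setting this equal to 204 + 2Q gives Q = 8.875 and P = 248.375.
Competitive equilibrium sets price equal to marginal cost: 275 − 3Q = 204 + 2Q, so Q = 14.2 and P = 232.4.
Ratio Q_m/Q_c = 8.875/14.2 = 0.625.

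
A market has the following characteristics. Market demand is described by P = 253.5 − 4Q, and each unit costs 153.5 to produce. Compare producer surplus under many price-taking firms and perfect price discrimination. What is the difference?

Producer surplus rises by 1250

Competitive firms price at marginal cost: P = 153.5, giving Q = 25.
PS = (153.5 − 153.5)·25 = 0.
Under first-degree price discrimination the firm charges each unit its demand price and produces up to where P = MC, i.e. Q = 25. Consumer surplus is zero; producer surplus equals total surplus.
PS = ½·(253.5 − 153.5)·25 = 1250.
Change in producer surplus: 1250 − 0 = 1250.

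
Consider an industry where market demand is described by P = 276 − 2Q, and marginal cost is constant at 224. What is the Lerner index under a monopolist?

Lerner index = 0.104

A monopolist chooses Q where MR = MC. MR = 276 − 4Q; setting this equal to 224 gives Q = 13 and P = 250.
Lerner index = (P − MC)/P = (250 − 224)/250 = 0.104.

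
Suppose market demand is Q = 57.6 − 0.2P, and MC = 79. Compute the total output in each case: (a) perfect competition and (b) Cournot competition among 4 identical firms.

Competition: Q = 41.8; Cournot: Q = 33.44

Inverting demand: P = 288 − 5Q.
Competitive firms price at marginal cost: P = 79, giving Q = 41.8.
With 4 symmetric Cournot firms, each firm's FOC gives 288 − 25q = 79, so q = 8.36, Q = 4·8.36 = 33.44, and P = 120.8.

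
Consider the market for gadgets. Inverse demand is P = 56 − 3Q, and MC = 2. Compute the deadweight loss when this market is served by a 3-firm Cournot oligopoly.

Perfect competition: P = MC = 2, so 56 − 3Q = 2 and Q = 18.
With 3 symmetric Cournot firms, each firm's FOC gives 56 − 12q = 2, so q = 4.5, Q = 3·4.5 = 13.5, and P = 15.5.
DWL is the triangle between Q = 13.5 and Q = 18: ½·(18 − 13.5)·(15.5 − 2) = 30.375.

DWL = 30.375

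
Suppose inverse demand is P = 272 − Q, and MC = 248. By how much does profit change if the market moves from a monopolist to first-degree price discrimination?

The monopolist equates marginal revenue to marginal cost: 272 − 2Q = 248, so Q = 12. From demand, P = 260.
Profit = (260 − 248)·12 = 144.
With perfect price discrimination, output is the efficient level Q = 24 (where demand meets MC), but every buyer pays their willingness to pay: CS = 0 and PS = total surplus.
PS equals the full surplus area, 288. Profit = 288 = 288.
Change in profit: 288 − 144 = 144.

Profit rises by 144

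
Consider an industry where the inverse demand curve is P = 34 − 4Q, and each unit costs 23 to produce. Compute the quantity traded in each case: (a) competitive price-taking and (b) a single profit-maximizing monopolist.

Perfect competition: P = MC = 23, so 34 − 4Q = 23 and Q = 2.75.
Monopoly sets MR = MC: 34 − 8Q = 23 ⇒ Q = 1.375, P = 34 − 4·1.375 = 28.5.

Competition: Q = 2.75; Monopoly: Q = 1.375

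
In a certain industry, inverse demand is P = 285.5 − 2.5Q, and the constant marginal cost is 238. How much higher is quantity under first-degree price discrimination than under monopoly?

Q rises by 9.5

A monopolist chooses Q where MR = MC. MR = 285.5 − 5Q; setting this equal to 238 gives Q = 9.5 and P = 261.75.
With perfect price discrimination, output is the efficient level Q = 19 (where demand meets MC), but every buyer pays their willingness to pay: CS = 0 and PS = total surplus.
Change in quantity: 19 − 9.5 = 9.5.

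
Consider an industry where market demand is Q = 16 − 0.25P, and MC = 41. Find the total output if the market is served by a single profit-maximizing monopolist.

Q = 2.875

Inverting demand: P = 64 − 4Q.
Monopoly sets MR = MC: 64 − 8Q = 41 ⇒ Q = 2.875, P = 64 − 4·2.875 = 52.5.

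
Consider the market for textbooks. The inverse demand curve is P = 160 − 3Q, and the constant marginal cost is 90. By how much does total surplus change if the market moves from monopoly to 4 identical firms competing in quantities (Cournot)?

Total surplus rises by 171.5

Monopoly sets MR = MC: 160 − 6Q = 90 ⇒ Q = 35/3, P = 160 − 3·35/3 = 125.
CS = ½·(160 − 125)·35/3 = 1225/6; PS = (125 − 90)·35/3 = 1225/3; TS = 612.5.
With 4 symmetric Cournot firms, each firm's FOC gives 160 − 15q = 90, so q = 14/3, Q = 4·14/3 = 56/3, and P = 104.
CS = ½·(160 − 104)·56/3 = 1568/3; PS = (104 − 90)·56/3 = 784/3; TS = 784.
Change in total surplus: 784 − 612.5 = 171.5.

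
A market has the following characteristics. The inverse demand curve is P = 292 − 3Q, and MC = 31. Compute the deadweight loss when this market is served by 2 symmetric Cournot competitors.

DWL = 1261.5

Under competition P = MC = 31, so Q = (292 − 31)/3 = 87.
Cournot with 2 identical firms: the symmetric best-response condition is 292 − 9q = 31. Each firm produces q = 29, total output Q = 58, price P = 118.
DWL is the triangle between Q = 58 and Q = 87: ½·(87 − 58)·(118 − 31) = 1261.5.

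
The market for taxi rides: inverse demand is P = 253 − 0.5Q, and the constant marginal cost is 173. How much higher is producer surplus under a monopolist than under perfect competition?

Competitive firms price at marginal cost: P = 173, giving Q = 160.
PS = (173 − 173)·160 = 0.
A monopolist chooses Q where MR = MC. MR = 253 − Q; setting this equal to 173 gives Q = 80 and P = 213.
PS = (213 − 173)·80 = 3200.
Change in producer surplus: 3200 − 0 = 3200.

Producer surplus rises by 3200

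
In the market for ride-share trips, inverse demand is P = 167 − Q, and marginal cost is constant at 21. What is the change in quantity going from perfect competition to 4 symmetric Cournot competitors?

Quantity falls by 29.2

Perfect competition: P = MC = 21, so 167 − Q = 21 and Q = 146.
In a 4-firm Cournot equilibrium, symmetry and the first-order condition give q = (167 − 21)/(5) = 29.2. So Q = 116.8 and P = 50.2.
Change in quantity: 116.8 − 146 = −29.2.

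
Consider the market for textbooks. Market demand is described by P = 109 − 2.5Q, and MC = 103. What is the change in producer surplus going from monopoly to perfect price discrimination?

The monopolist equates marginal revenue to marginal cost: 109 − 5Q = 103, so Q = 1.2. From demand, P = 106.
PS = (106 − 103)·1.2 = 3.6.
Under first-degree price discrimination the firm charges each unit its demand price and produces up to where P = MC, i.e. Q = 2.4. Consumer surplus is zero; producer surplus equals total surplus.
PS = ½·(109 − 103)·2.4 = 7.2.
Change in producer surplus: 7.2 − 3.6 = 3.6.

Producer surplus rises by 3.6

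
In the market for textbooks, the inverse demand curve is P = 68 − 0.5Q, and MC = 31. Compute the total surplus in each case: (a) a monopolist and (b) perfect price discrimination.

Monopoly: TS = 1026.75; Perfect PD: TS = 1369

A monopolist chooses Q where MR = MC. MR = 68 − Q; setting this equal to 31 gives Q = 37 and P = 49.5.
CS = ½·(68 − 49.5)·37 = 342.25; PS = (49.5 − 31)·37 = 684.5; TS = 1026.75.
A perfectly discriminating monopolist sells every unit with P(Q) ≥ MC(Q), so output equals the competitive quantity Q = 74. Each buyer pays their reservation price, so CS = 0 and the firm captures all surplus.
TS = 1369 (equal to competitive TS).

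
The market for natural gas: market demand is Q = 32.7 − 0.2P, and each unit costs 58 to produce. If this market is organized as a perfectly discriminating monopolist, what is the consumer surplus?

Inverting demand: P = 163.5 − 5Q.
With perfect price discrimination, output is the efficient level Q = 21.1 (where demand meets MC), but every buyer pays their willingness to pay: CS = 0 and PS = total surplus.
CS = 0.

CS = 0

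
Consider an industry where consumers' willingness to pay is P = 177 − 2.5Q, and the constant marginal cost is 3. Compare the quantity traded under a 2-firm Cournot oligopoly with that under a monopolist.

Cournot: Q = 46.4; Monopoly: Q = 34.8

With 2 symmetric Cournot firms, each firm's FOC gives 177 − 7.5q = 3, so q = 23.2, Q = 2·23.2 = 46.4, and P = 61.
The monopolist equates marginal revenue to marginal cost: 177 − 5Q = 3, so Q = 34.8. From demand, P = 90.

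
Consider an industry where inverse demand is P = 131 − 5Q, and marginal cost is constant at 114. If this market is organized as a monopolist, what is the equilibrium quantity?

Q = 1.7

The monopolist equates marginal revenue to marginal cost: 131 − 10Q = 114, so Q = 1.7. From demand, P = 122.5.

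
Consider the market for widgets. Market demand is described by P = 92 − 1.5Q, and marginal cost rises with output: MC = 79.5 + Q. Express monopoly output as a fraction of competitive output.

The monopolist equates marginal revenue to marginal cost: 92 − 3Q = 79.5 + Q, so Q = 3.125. From demand, P = 1397/16.
Competitive equilibrium sets price equal to marginal cost: 92 − 1.5Q = 79.5 + Q, so Q = 5 and P = 84.5.
Ratio Q_m/Q_c = 3.125/5 = 0.625.

Q_m/Q_c = 0.625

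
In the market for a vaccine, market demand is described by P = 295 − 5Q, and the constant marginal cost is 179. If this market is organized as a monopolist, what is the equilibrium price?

P = 237

The monopolist equates marginal revenue to marginal cost: 295 − 10Q = 179, so Q = 11.6. From demand, P = 237.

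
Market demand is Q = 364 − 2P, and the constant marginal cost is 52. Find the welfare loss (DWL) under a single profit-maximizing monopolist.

DWL = 4225

Inverting demand: P = 182 − 0.5Q.
Competitive firms price at marginal cost: P = 52, giving Q = 260.
Monopoly sets MR = MC: 182 − Q = 52 ⇒ Q = 130, P = 182 − 0.5·130 = 117.
DWL is the triangle between Q = 130 and Q = 260: ½·(260 − 130)·(117 − 52) = 4225.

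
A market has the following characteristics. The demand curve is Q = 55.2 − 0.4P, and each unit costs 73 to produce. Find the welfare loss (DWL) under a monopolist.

Inverting demand: P = 138 − 2.5Q.
Competitive firms price at marginal cost: P = 73, giving Q = 26.
The monopolist equates marginal revenue to marginal cost: 138 − 5Q = 73, so Q = 13. From demand, P = 105.5.
DWL is the triangle between Q = 13 and Q = 26: ½·(26 − 13)·(105.5 − 73) = 211.25.

DWL = 211.25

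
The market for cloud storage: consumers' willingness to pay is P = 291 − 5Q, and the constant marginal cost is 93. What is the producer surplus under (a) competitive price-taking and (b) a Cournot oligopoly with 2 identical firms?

Competition: PS = 0; Cournot: PS = 1742.4

Under competition P = MC = 93, so Q = (291 − 93)/5 = 39.6.
PS = (93 − 93)·39.6 = 0.
With 2 symmetric Cournot firms, each firm's FOC gives 291 − 15q = 93, so q = 13.2, Q = 2·13.2 = 26.4, and P = 159.
PS = (159 − 93)·26.4 = 1742.4.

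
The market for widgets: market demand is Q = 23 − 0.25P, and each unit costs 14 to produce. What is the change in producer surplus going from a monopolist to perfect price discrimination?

Inverting demand: P = 92 − 4Q.
The monopolist equates marginal revenue to marginal cost: 92 − 8Q = 14, so Q = 9.75. From demand, P = 53.
PS = (53 − 14)·9.75 = 380.25.
With perfect price discrimination, output is the efficient level Q = 19.5 (where demand meets MC), but every buyer pays their willingness to pay: CS = 0 and PS = total surplus.
PS = ½·(92 − 14)·19.5 = 760.5.
Change in producer surplus: 760.5 − 380.25 = 380.25.

Producer surplus rises by 380.25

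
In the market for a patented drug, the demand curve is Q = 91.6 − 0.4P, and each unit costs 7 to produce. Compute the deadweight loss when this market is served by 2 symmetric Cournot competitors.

Inverting demand: P = 229 − 2.5Q.
Under competition P = MC = 7, so Q = (229 − 7)/2.5 = 88.8.
Cournot with 2 identical firms: the symmetric best-response condition is 229 − 7.5q = 7. Each firm produces q = 29.6, total output Q = 59.2, price P = 81.
DWL is the triangle between Q = 59.2 and Q = 88.8: ½·(88.8 − 59.2)·(81 − 7) = 1095.2.

DWL = 1095.2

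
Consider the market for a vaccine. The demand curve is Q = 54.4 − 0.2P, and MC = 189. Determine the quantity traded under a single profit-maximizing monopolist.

Q = 8.3

Inverting demand: P = 272 − 5Q.
A monopolist chooses Q where MR = MC. MR = 272 − 10Q; setting this equal to 189 gives Q = 8.3 and P = 230.5.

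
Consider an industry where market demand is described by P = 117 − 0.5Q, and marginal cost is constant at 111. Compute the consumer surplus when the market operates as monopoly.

The monopolist equates marginal revenue to marginal cost: 117 − Q = 111, so Q = 6. From demand, P = 114.
CS = ½·(117 − 114)·6 = 9.

CS = 9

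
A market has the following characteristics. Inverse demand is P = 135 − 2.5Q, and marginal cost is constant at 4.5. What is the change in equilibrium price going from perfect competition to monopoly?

Perfect competition: P = MC = 4.5, so 135 − 2.5Q = 4.5 and Q = 52.2.
Monopoly sets MR = MC: 135 − 5Q = 4.5 ⇒ Q = 26.1, P = 135 − 2.5·26.1 = 69.75.
Change in equilibrium price: 69.75 − 4.5 = 65.25.

P rises by 65.25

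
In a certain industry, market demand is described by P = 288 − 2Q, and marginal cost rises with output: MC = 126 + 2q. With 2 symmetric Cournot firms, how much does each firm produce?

q_i = 20.25

In a 2-firm Cournot equilibrium, symmetry and the first-order condition give q = (288 − 126)/(8) = 20.25. So Q = 40.5 and P = 207.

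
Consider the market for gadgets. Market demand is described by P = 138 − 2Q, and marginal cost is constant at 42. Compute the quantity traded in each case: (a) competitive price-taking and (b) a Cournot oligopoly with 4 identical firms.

Competitive firms price at marginal cost: P = 42, giving Q = 48.
With 4 symmetric Cournot firms, each firm's FOC gives 138 − 10q = 42, so q = 9.6, Q = 4·9.6 = 38.4, and P = 61.2.

Competition: Q = 48; Cournot: Q = 38.4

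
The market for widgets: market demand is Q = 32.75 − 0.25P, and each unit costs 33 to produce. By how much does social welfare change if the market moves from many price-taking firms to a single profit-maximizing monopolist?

Inverting demand: P = 131 − 4Q.
Perfect competition: P = MC = 33, so 131 − 4Q = 33 and Q = 24.5.
CS = ½·(131 − 33)·24.5 = 1200.5; PS = (33 − 33)·24.5 = 0; TS = 1200.5.
The monopolist equates marginal revenue to marginal cost: 131 − 8Q = 33, so Q = 12.25. From demand, P = 82.
CS = ½·(131 − 82)·12.25 = 300.125; PS = (82 − 33)·12.25 = 600.25; TS = 900.375.
Change in social welfare: 900.375 − 1200.5 = −300.125.

TS falls by 300.125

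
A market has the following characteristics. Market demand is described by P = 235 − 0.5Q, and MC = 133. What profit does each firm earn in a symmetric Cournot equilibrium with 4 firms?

In a 4-firm Cournot equilibrium, symmetry and the first-order condition give q = (235 − 133)/(2.5) = 40.8. So Q = 163.2 and P = 153.4.
Each firm's profit = (153.4 − 133)·40.8 = 832.32.

π_i = 832.32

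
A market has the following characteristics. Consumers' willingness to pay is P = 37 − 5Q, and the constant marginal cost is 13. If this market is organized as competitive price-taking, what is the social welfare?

Competitive firms price at marginal cost: P = 13, giving Q = 4.8.
CS = ½·(37 − 13)·4.8 = 57.6; PS = (13 − 13)·4.8 = 0; TS = 57.6.

TS = 57.6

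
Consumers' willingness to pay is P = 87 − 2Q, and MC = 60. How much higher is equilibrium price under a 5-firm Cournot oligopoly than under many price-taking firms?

P rises by 4.5

Under competition P = MC = 60, so Q = (87 − 60)/2 = 13.5.
Cournot with 5 identical firms: the symmetric best-response condition is 87 − 12q = 60. Each firm produces q = 2.25, total output Q = 11.25, price P = 64.5.
Change in equilibrium price: 64.5 − 60 = 4.5.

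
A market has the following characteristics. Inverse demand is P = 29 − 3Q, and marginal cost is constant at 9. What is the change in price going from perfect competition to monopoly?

Under competition P = MC = 9, so Q = (29 − 9)/3 = 20/3.
The monopolist equates marginal revenue to marginal cost: 29 − 6Q = 9, so Q = 10/3. From demand, P = 19.
Change in price: 19 − 9 = 10.

Price rises by 10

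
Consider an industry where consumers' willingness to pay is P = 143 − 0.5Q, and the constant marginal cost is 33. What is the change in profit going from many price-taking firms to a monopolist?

π rises by 6050

Perfect competition: P = MC = 33, so 143 − 0.5Q = 33 and Q = 220.
Profit = (33 − 33)·220 = 0.
Monopoly sets MR = MC: 143 − Q = 33 ⇒ Q = 110, P = 143 − 0.5·110 = 88.
Profit = (88 − 33)·110 = 6050.
Change in profit: 6050 − 0 = 6050.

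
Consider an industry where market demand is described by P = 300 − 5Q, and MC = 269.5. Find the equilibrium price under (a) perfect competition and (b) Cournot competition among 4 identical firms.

Competition: P = 269.5; Cournot: P = 275.6

Under competition P = MC = 269.5, so Q = (300 − 269.5)/5 = 6.1.
In a 4-firm Cournot equilibrium, symmetry and the first-order condition give q = (300 − 269.5)/(25) = 1.22. So Q = 4.88 and P = 275.6.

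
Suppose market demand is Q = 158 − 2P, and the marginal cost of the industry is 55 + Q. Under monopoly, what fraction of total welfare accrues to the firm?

Inverting demand: P = 79 − 0.5Q.
The monopolist equates marginal revenue to marginal cost: 79 − Q = 55 + Q, so Q = 12. From demand, P = 73.
CS = ½·(79 − 73)·12 = 36.
PS = P·Q − VC(Q) = 73·12 − (55·12 + ½·1·12²) = 144.
Share captured = PS/TS = 144/180 = 0.8.

PS/TS = 0.8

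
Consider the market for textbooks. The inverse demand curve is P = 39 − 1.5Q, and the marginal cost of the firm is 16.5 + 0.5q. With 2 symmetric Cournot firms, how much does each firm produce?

With 2 symmetric Cournot firms, each firm's FOC gives 39 − 4.5q = 16.5 + 0.5q, so q = 4.5, Q = 2·4.5 = 9, and P = 25.5.

q_i = 4.5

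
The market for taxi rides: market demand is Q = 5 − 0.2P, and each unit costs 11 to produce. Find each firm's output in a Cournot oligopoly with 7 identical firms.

q_i = 0.35

Inverting demand: P = 25 − 5Q.
Cournot with 7 identical firms: the symmetric best-response condition is 25 − 40q = 11. Each firm produces q = 0.35, total output Q = 2.45, price P = 12.75.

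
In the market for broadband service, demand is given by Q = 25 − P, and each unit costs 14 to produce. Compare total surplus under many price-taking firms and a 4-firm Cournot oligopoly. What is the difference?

Total surplus falls by 2.42

Inverting demand: P = 25 − Q.
Perfect competition: P = MC = 14, so 25 − Q = 14 and Q = 11.
CS = ½·(25 − 14)·11 = 60.5; PS = (14 − 14)·11 = 0; TS = 60.5.
With 4 symmetric Cournot firms, each firm's FOC gives 25 − 5q = 14, so q = 2.2, Q = 4·2.2 = 8.8, and P = 16.2.
CS = ½·(25 − 16.2)·8.8 = 38.72; PS = (16.2 − 14)·8.8 = 19.36; TS = 58.08.
Change in total surplus: 58.08 − 60.5 = −2.42.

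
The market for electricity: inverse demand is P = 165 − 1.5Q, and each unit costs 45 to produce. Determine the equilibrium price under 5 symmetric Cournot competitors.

P = 65

With 5 symmetric Cournot firms, each firm's FOC gives 165 − 9q = 45, so q = 40/3, Q = 5·40/3 = 200/3, and P = 65.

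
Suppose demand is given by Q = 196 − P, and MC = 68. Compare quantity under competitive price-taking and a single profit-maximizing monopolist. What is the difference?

Quantity falls by 64

Inverting demand: P = 196 − Q.
Competitive firms price at marginal cost: P = 68, giving Q = 128.
The monopolist equates marginal revenue to marginal cost: 196 − 2Q = 68, so Q = 64. From demand, P = 132.
Change in quantity: 64 − 128 = −64.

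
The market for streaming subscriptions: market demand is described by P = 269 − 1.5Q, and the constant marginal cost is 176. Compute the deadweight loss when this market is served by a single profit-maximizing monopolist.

Under competition P = MC = 176, so Q = (269 − 176)/1.5 = 62.
A monopolist chooses Q where MR = MC. MR = 269 − 3Q; setting this equal to 176 gives Q = 31 and P = 222.5.
DWL is the triangle between Q = 31 and Q = 62: ½·(62 − 31)·(222.5 − 176) = 720.75.

DWL = 720.75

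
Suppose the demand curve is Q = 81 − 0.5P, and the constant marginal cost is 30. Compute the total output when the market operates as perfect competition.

Inverting demand: P = 162 − 2Q.
Under competition P = MC = 30, so Q = (162 − 30)/2 = 66.

Q = 66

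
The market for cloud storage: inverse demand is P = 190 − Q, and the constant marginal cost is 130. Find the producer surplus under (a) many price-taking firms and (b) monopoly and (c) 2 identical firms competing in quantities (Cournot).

Perfect competition: P = MC = 130, so 190 − Q = 130 and Q = 60.
PS = (130 − 130)·60 = 0.
Monopoly sets MR = MC: 190 − 2Q = 130 ⇒ Q = 30, P = 190 − 30 = 160.
PS = (160 − 130)·30 = 900.
With 2 symmetric Cournot firms, each firm's FOC gives 190 − 3q = 130, so q = 20, Q = 2·20 = 40, and P = 150.
PS = (150 − 130)·40 = 800.

Competition: PS = 0; Monopoly: PS = 900; Cournot: PS = 800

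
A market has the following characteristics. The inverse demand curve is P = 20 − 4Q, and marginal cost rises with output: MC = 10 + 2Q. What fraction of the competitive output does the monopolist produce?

Q_m/Q_c = 0.6

The monopolist equates marginal revenue to marginal cost: 20 − 8Q = 10 + 2Q, so Q = 1. From demand, P = 16.
Under competition P = MC: 20 − 4Q = 10 + 2Q ⇒ Q = 5/3, P = 40/3.
Ratio Q_m/Q_c = 1/(5/3) = 0.6.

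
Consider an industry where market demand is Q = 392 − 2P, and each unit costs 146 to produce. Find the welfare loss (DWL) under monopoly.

DWL = 625

Inverting demand: P = 196 − 0.5Q.
Competitive firms price at marginal cost: P = 146, giving Q = 100.
A monopolist chooses Q where MR = MC. MR = 196 − Q; setting this equal to 146 gives Q = 50 and P = 171.
DWL is the triangle between Q = 50 and Q = 100: ½·(100 − 50)·(171 − 146) = 625.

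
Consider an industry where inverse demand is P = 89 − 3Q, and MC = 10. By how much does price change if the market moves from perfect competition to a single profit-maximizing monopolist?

P rises by 39.5

Under competition P = MC = 10, so Q = (89 − 10)/3 = 79/3.
Monopoly sets MR = MC: 89 − 6Q = 10 ⇒ Q = 79/6, P = 89 − 3·79/6 = 49.5.
Change in price: 49.5 − 10 = 39.5.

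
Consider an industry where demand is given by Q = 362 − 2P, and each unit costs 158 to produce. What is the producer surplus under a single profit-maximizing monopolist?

PS = 264.5

Inverting demand: P = 181 − 0.5Q.
A monopolist chooses Q where MR = MC. MR = 181 − Q; setting this equal to 158 gives Q = 23 and P = 169.5.
PS = (169.5 − 158)·23 = 264.5.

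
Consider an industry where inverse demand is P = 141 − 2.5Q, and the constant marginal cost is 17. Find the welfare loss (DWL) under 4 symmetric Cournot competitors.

Under competition P = MC = 17, so Q = (141 − 17)/2.5 = 49.6.
With 4 symmetric Cournot firms, each firm's FOC gives 141 − 12.5q = 17, so q = 9.92, Q = 4·9.92 = 39.68, and P = 41.8.
DWL is the triangle between Q = 39.68 and Q = 49.6: ½·(49.6 − 39.68)·(41.8 − 17) = 123.008.

DWL = 123.008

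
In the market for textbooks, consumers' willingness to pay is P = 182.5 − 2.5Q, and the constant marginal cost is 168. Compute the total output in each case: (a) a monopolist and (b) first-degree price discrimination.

Monopoly sets MR = MC: 182.5 − 5Q = 168 ⇒ Q = 2.9, P = 182.5 − 2.5·2.9 = 175.25.
Under first-degree price discrimination the firm charges each unit its demand price and produces up to where P = MC, i.e. Q = 5.8. Consumer surplus is zero; producer surplus equals total surplus.

Monopoly: Q = 2.9; Perfect PD: Q = 5.8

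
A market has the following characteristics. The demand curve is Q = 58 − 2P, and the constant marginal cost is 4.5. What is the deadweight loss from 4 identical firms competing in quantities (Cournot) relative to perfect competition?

DWL = 24.01

Inverting demand: P = 29 − 0.5Q.
Competitive firms price at marginal cost: P = 4.5, giving Q = 49.
Cournot with 4 identical firms: the symmetric best-response condition is 29 − 2.5q = 4.5. Each firm produces q = 9.8, total output Q = 39.2, price P = 9.4.
DWL is the triangle between Q = 39.2 and Q = 49: ½·(49 − 39.2)·(9.4 − 4.5) = 24.01.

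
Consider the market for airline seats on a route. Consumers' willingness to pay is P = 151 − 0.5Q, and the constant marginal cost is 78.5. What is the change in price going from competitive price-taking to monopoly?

P rises by 36.25

Under competition P = MC = 78.5, so Q = (151 − 78.5)/0.5 = 145.
The monopolist equates marginal revenue to marginal cost: 151 − Q = 78.5, so Q = 72.5. From demand, P = 114.75.
Change in price: 114.75 − 78.5 = 36.25.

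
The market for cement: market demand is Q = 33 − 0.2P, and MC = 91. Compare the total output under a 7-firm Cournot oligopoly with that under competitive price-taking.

Cournot: Q = 12.95; Competition: Q = 14.8

Inverting demand: P = 165 − 5Q.
In a 7-firm Cournot equilibrium, symmetry and the first-order condition give q = (165 − 91)/(40) = 1.85. So Q = 12.95 and P = 100.25.
Competitive firms price at marginal cost: P = 91, giving Q = 14.8.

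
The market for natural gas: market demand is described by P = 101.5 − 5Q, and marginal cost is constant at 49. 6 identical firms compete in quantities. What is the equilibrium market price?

P = 56.5

Cournot with 6 identical firms: the symmetric best-response condition is 101.5 − 35q = 49. Each firm produces q = 1.5, total output Q = 9, price P = 56.5.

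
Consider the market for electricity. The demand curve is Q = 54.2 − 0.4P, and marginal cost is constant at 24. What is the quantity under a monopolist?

Q = 22.3

Inverting demand: P = 135.5 − 2.5Q.
Monopoly sets MR = MC: 135.5 − 5Q = 24 ⇒ Q = 22.3, P = 135.5 − 2.5·22.3 = 79.75.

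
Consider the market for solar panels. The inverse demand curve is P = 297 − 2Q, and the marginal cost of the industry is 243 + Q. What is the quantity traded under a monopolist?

Q = 10.8

The monopolist equates marginal revenue to marginal cost: 297 − 4Q = 243 + Q, so Q = 10.8. From demand, P = 275.4.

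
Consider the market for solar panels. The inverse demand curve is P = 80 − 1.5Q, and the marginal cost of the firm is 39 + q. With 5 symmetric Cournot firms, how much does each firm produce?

Cournot with 5 identical firms: the symmetric best-response condition is 80 − 9q = 39 + q. Each firm produces q = 4.1, total output Q = 20.5, price P = 49.25.

q_i = 4.1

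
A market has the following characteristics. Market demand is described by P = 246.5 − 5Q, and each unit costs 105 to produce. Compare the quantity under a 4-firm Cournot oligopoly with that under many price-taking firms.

Cournot: Q = 22.64; Competition: Q = 28.3

In a 4-firm Cournot equilibrium, symmetry and the first-order condition give q = (246.5 − 105)/(25) = 5.66. So Q = 22.64 and P = 133.3.
Under competition P = MC = 105, so Q = (246.5 − 105)/5 = 28.3.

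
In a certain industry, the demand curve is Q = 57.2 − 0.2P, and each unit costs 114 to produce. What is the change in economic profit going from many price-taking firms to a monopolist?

Inverting demand: P = 286 − 5Q.
Perfect competition: P = MC = 114, so 286 − 5Q = 114 and Q = 34.4.
Profit = (114 − 114)·34.4 = 0.
A monopolist chooses Q where MR = MC. MR = 286 − 10Q; setting this equal to 114 gives Q = 17.2 and P = 200.
Profit = (200 − 114)·17.2 = 1479.2.
Change in economic profit: 1479.2 − 0 = 1479.2.

π rises by 1479.2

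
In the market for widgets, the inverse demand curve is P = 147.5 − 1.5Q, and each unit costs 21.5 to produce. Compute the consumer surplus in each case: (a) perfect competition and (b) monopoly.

Competition: CS = 5292; Monopoly: CS = 1323

Competitive firms price at marginal cost: P = 21.5, giving Q = 84.
CS = ½·(147.5 − 21.5)·84 = 5292.
The monopolist equates marginal revenue to marginal cost: 147.5 − 3Q = 21.5, so Q = 42. From demand, P = 84.5.
CS = ½·(147.5 − 84.5)·42 = 1323.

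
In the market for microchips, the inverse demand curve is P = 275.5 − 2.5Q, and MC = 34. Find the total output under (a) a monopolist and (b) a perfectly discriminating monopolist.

Monopoly: Q = 48.3; Perfect PD: Q = 96.6

Monopoly sets MR = MC: 275.5 − 5Q = 34 ⇒ Q = 48.3, P = 275.5 − 2.5·48.3 = 154.75.
A perfectly discriminating monopolist sells every unit with P(Q) ≥ MC(Q), so output equals the competitive quantity Q = 96.6. Each buyer pays their reservation price, so CS = 0 and the firm captures all surplus.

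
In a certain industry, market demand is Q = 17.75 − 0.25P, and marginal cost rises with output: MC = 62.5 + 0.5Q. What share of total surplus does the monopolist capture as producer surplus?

Inverting demand: P = 71 − 4Q.
The monopolist equates marginal revenue to marginal cost: 71 − 8Q = 62.5 + 0.5Q, so Q = 1. From demand, P = 67.
CS = ½·(71 − 67)·1 = 2.
PS = P·Q − VC(Q) = 67·1 − (62.5·1 + ½·0.5·1²) = 4.25.
Share captured = PS/TS = 4.25/6.25 = 0.68.

PS/TS = 0.68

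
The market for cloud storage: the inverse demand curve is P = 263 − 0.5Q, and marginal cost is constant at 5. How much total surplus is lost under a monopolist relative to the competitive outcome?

Competitive firms price at marginal cost: P = 5, giving Q = 516.
Monopoly sets MR = MC: 263 − Q = 5 ⇒ Q = 258, P = 263 − 0.5·258 = 134.
DWL is the triangle between Q = 258 and Q = 516: ½·(516 − 258)·(134 − 5) = 16641.

DWL = 16641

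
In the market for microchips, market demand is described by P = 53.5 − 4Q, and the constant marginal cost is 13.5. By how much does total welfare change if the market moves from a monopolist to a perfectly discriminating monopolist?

TS rises by 50

A monopolist chooses Q where MR = MC. MR = 53.5 − 8Q; setting this equal to 13.5 gives Q = 5 and P = 33.5.
CS = ½·(53.5 − 33.5)·5 = 50; PS = (33.5 − 13.5)·5 = 100; TS = 150.
A perfectly discriminating monopolist sells every unit with P(Q) ≥ MC(Q), so output equals the competitive quantity Q = 10. Each buyer pays their reservation price, so CS = 0 and the firm captures all surplus.
TS = 200 (equal to competitive TS).
Change in total welfare: 200 − 150 = 50.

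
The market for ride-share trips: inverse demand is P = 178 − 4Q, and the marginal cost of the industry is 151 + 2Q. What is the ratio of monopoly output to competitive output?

Q_m/Q_c = 0.6

Monopoly sets MR = MC: 178 − 8Q = 151 + 2Q ⇒ Q = 2.7, P = 178 − 4·2.7 = 167.2.
Competitive equilibrium sets price equal to marginal cost: 178 − 4Q = 151 + 2Q, so Q = 4.5 and P = 160.
Ratio Q_m/Q_c = 2.7/4.5 = 0.6.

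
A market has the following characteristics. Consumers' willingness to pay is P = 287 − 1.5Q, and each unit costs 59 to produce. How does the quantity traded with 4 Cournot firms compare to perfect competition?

Cournot: Q = 121.6; Competition: Q = 152

With 4 symmetric Cournot firms, each firm's FOC gives 287 − 7.5q = 59, so q = 30.4, Q = 4·30.4 = 121.6, and P = 104.6.
Perfect competition: P = MC = 59, so 287 − 1.5Q = 59 and Q = 152.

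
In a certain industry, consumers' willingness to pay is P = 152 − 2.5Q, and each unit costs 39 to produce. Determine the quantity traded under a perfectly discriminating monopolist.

A perfectly discriminating monopolist sells every unit with P(Q) ≥ MC(Q), so output equals the competitive quantity Q = 45.2. Each buyer pays their reservation price, so CS = 0 and the firm captures all surplus.

Q = 45.2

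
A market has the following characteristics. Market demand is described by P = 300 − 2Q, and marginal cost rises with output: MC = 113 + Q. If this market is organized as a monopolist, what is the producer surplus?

PS = 3496.9

Monopoly sets MR = MC: 300 − 4Q = 113 + Q ⇒ Q = 37.4, P = 300 − 2·37.4 = 225.2.
PS = P·Q − VC(Q) = 225.2·37.4 − (113·37.4 + ½·1·37.4²) = 3496.9.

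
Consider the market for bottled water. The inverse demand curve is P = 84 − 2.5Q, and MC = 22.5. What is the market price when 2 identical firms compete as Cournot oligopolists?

With 2 symmetric Cournot firms, each firm's FOC gives 84 − 7.5q = 22.5, so q = 8.2, Q = 2·8.2 = 16.4, and P = 43.

P = 43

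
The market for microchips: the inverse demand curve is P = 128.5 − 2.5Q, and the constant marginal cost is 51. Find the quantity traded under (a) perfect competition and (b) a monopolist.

Competition: Q = 31; Monopoly: Q = 15.5

Perfect competition: P = MC = 51, so 128.5 − 2.5Q = 51 and Q = 31.
The monopolist equates marginal revenue to marginal cost: 128.5 − 5Q = 51, so Q = 15.5. From demand, P = 89.75.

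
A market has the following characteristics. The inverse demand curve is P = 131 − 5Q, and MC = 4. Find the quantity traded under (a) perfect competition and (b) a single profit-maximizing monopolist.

Perfect competition: P = MC = 4, so 131 − 5Q = 4 and Q = 25.4.
A monopolist chooses Q where MR = MC. MR = 131 − 10Q; setting this equal to 4 gives Q = 12.7 and P = 67.5.

Competition: Q = 25.4; Monopoly: Q = 12.7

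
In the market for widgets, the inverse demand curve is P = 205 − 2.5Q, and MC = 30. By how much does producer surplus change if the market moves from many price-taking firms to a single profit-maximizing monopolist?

Producer surplus rises by 3062.5

Competitive firms price at marginal cost: P = 30, giving Q = 70.
PS = (30 − 30)·70 = 0.
Monopoly sets MR = MC: 205 − 5Q = 30 ⇒ Q = 35, P = 205 − 2.5·35 = 117.5.
PS = (117.5 − 30)·35 = 3062.5.
Change in producer surplus: 3062.5 − 0 = 3062.5.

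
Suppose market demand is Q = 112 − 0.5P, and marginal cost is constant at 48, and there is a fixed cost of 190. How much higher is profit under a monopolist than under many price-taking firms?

π rises by 3872

Inverting demand: P = 224 − 2Q.
Under competition P = MC = 48, so Q = (224 − 48)/2 = 88.
Profit = (48 − 48)·88 − 190 = −190.
The monopolist equates marginal revenue to marginal cost: 224 − 4Q = 48, so Q = 44. From demand, P = 136.
Profit = (136 − 48)·44 − 190 = 3682.
Change in profit: 3682 − −190 = 3872.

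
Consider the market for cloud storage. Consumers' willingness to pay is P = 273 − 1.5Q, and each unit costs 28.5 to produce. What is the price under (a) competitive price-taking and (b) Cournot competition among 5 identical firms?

Competition: P = 28.5; Cournot: P = 69.25

Under competition P = MC = 28.5, so Q = (273 − 28.5)/1.5 = 163.
With 5 symmetric Cournot firms, each firm's FOC gives 273 − 9q = 28.5, so q = 163/6, Q = 5·163/6 = 815/6, and P = 69.25.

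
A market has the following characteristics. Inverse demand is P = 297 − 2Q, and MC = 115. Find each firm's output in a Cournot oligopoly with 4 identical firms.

q_i = 18.2

Cournot with 4 identical firms: the symmetric best-response condition is 297 − 10q = 115. Each firm produces q = 18.2, total output Q = 72.8, price P = 151.4.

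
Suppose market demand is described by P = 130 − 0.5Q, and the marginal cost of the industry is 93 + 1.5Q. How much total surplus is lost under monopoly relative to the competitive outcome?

Under competition P = MC: 130 − 0.5Q = 93 + 1.5Q ⇒ Q = 18.5, P = 120.75.
Monopoly sets MR = MC: 130 − Q = 93 + 1.5Q ⇒ Q = 14.8, P = 130 − 0.5·14.8 = 122.6.
CS = ½·(130 − 120.75)·18.5 = 1369/16; PS = (120.75·18.5 − 93·18.5 − ½·1.5·18.5²) = 4107/16; TS = 342.25.
CS = ½·(130 − 122.6)·14.8 = 54.76; PS = (122.6·14.8 − 93·14.8 − ½·1.5·14.8²) = 273.8; TS = 328.56.
DWL = 342.25 − 328.56 = 13.69.

DWL = 13.69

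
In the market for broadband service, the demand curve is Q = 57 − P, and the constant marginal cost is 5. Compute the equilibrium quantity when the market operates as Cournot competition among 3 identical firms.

Q = 39

Inverting demand: P = 57 − Q.
In a 3-firm Cournot equilibrium, symmetry and the first-order condition give q = (57 − 5)/(4) = 13. So Q = 39 and P = 18.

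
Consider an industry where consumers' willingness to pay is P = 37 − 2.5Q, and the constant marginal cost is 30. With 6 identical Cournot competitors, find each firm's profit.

In a 6-firm Cournot equilibrium, symmetry and the first-order condition give q = (37 − 30)/(17.5) = 0.4. So Q = 2.4 and P = 31.
Each firm's profit = (31 − 30)·0.4 = 0.4.

π_i = 0.4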